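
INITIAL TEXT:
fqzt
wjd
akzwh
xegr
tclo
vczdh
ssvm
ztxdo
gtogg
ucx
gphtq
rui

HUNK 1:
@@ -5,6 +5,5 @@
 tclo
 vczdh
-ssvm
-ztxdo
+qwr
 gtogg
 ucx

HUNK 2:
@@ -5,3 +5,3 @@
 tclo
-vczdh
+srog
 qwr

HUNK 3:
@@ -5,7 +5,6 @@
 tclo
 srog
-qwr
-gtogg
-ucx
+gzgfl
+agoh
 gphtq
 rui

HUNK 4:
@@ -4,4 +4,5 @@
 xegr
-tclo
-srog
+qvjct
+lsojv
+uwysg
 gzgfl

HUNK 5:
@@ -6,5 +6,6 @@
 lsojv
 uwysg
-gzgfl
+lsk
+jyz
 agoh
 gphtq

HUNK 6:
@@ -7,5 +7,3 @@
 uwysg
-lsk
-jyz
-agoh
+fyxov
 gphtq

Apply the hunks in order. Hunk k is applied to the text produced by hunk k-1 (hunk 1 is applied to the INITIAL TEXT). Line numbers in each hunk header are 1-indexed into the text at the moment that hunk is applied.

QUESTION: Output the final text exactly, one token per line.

Hunk 1: at line 5 remove [ssvm,ztxdo] add [qwr] -> 11 lines: fqzt wjd akzwh xegr tclo vczdh qwr gtogg ucx gphtq rui
Hunk 2: at line 5 remove [vczdh] add [srog] -> 11 lines: fqzt wjd akzwh xegr tclo srog qwr gtogg ucx gphtq rui
Hunk 3: at line 5 remove [qwr,gtogg,ucx] add [gzgfl,agoh] -> 10 lines: fqzt wjd akzwh xegr tclo srog gzgfl agoh gphtq rui
Hunk 4: at line 4 remove [tclo,srog] add [qvjct,lsojv,uwysg] -> 11 lines: fqzt wjd akzwh xegr qvjct lsojv uwysg gzgfl agoh gphtq rui
Hunk 5: at line 6 remove [gzgfl] add [lsk,jyz] -> 12 lines: fqzt wjd akzwh xegr qvjct lsojv uwysg lsk jyz agoh gphtq rui
Hunk 6: at line 7 remove [lsk,jyz,agoh] add [fyxov] -> 10 lines: fqzt wjd akzwh xegr qvjct lsojv uwysg fyxov gphtq rui

Answer: fqzt
wjd
akzwh
xegr
qvjct
lsojv
uwysg
fyxov
gphtq
rui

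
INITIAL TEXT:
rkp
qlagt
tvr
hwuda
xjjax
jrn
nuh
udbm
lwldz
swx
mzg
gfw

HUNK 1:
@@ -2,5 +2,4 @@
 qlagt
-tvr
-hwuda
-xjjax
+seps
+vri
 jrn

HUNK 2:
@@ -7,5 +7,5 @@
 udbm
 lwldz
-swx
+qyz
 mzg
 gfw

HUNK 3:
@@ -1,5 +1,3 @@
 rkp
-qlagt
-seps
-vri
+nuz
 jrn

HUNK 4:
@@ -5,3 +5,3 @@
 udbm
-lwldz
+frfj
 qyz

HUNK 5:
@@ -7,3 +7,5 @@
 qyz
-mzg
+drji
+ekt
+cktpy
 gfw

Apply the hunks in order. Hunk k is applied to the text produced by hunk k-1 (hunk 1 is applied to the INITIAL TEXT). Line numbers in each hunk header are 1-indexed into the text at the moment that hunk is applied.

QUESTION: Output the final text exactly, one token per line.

Hunk 1: at line 2 remove [tvr,hwuda,xjjax] add [seps,vri] -> 11 lines: rkp qlagt seps vri jrn nuh udbm lwldz swx mzg gfw
Hunk 2: at line 7 remove [swx] add [qyz] -> 11 lines: rkp qlagt seps vri jrn nuh udbm lwldz qyz mzg gfw
Hunk 3: at line 1 remove [qlagt,seps,vri] add [nuz] -> 9 lines: rkp nuz jrn nuh udbm lwldz qyz mzg gfw
Hunk 4: at line 5 remove [lwldz] add [frfj] -> 9 lines: rkp nuz jrn nuh udbm frfj qyz mzg gfw
Hunk 5: at line 7 remove [mzg] add [drji,ekt,cktpy] -> 11 lines: rkp nuz jrn nuh udbm frfj qyz drji ekt cktpy gfw

Answer: rkp
nuz
jrn
nuh
udbm
frfj
qyz
drji
ekt
cktpy
gfw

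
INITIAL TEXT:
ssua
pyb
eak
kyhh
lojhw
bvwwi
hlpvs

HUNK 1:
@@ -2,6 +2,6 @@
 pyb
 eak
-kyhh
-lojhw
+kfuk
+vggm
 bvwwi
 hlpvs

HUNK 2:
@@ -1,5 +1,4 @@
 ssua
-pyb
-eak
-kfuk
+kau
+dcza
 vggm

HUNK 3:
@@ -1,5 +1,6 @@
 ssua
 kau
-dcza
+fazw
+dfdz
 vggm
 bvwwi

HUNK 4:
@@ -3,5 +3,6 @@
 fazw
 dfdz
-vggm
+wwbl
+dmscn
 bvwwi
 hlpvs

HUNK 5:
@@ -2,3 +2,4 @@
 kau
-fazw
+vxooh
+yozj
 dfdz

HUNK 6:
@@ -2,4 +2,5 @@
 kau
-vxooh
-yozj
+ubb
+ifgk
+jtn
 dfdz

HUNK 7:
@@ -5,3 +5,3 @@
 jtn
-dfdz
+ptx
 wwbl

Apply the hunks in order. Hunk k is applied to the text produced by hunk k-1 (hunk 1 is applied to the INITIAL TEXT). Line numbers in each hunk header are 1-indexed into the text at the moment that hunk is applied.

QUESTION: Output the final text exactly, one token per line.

Hunk 1: at line 2 remove [kyhh,lojhw] add [kfuk,vggm] -> 7 lines: ssua pyb eak kfuk vggm bvwwi hlpvs
Hunk 2: at line 1 remove [pyb,eak,kfuk] add [kau,dcza] -> 6 lines: ssua kau dcza vggm bvwwi hlpvs
Hunk 3: at line 1 remove [dcza] add [fazw,dfdz] -> 7 lines: ssua kau fazw dfdz vggm bvwwi hlpvs
Hunk 4: at line 3 remove [vggm] add [wwbl,dmscn] -> 8 lines: ssua kau fazw dfdz wwbl dmscn bvwwi hlpvs
Hunk 5: at line 2 remove [fazw] add [vxooh,yozj] -> 9 lines: ssua kau vxooh yozj dfdz wwbl dmscn bvwwi hlpvs
Hunk 6: at line 2 remove [vxooh,yozj] add [ubb,ifgk,jtn] -> 10 lines: ssua kau ubb ifgk jtn dfdz wwbl dmscn bvwwi hlpvs
Hunk 7: at line 5 remove [dfdz] add [ptx] -> 10 lines: ssua kau ubb ifgk jtn ptx wwbl dmscn bvwwi hlpvs

Answer: ssua
kau
ubb
ifgk
jtn
ptx
wwbl
dmscn
bvwwi
hlpvs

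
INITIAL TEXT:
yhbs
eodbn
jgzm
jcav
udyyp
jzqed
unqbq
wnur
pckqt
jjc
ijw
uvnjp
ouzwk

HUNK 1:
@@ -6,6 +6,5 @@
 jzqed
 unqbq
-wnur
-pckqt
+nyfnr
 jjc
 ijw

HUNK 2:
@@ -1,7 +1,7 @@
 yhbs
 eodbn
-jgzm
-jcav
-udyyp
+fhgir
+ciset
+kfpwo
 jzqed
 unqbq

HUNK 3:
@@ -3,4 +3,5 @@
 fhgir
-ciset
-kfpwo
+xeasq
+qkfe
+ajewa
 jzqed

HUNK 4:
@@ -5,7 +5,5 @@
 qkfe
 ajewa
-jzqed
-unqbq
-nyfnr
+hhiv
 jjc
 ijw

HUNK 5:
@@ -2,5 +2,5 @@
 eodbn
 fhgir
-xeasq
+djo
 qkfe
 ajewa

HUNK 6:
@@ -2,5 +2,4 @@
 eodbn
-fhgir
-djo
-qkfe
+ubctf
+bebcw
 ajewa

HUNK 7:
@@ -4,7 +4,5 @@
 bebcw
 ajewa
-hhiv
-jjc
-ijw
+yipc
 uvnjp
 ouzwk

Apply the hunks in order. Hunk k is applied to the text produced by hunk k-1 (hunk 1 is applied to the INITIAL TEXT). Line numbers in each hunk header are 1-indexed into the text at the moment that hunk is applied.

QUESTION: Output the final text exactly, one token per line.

Hunk 1: at line 6 remove [wnur,pckqt] add [nyfnr] -> 12 lines: yhbs eodbn jgzm jcav udyyp jzqed unqbq nyfnr jjc ijw uvnjp ouzwk
Hunk 2: at line 1 remove [jgzm,jcav,udyyp] add [fhgir,ciset,kfpwo] -> 12 lines: yhbs eodbn fhgir ciset kfpwo jzqed unqbq nyfnr jjc ijw uvnjp ouzwk
Hunk 3: at line 3 remove [ciset,kfpwo] add [xeasq,qkfe,ajewa] -> 13 lines: yhbs eodbn fhgir xeasq qkfe ajewa jzqed unqbq nyfnr jjc ijw uvnjp ouzwk
Hunk 4: at line 5 remove [jzqed,unqbq,nyfnr] add [hhiv] -> 11 lines: yhbs eodbn fhgir xeasq qkfe ajewa hhiv jjc ijw uvnjp ouzwk
Hunk 5: at line 2 remove [xeasq] add [djo] -> 11 lines: yhbs eodbn fhgir djo qkfe ajewa hhiv jjc ijw uvnjp ouzwk
Hunk 6: at line 2 remove [fhgir,djo,qkfe] add [ubctf,bebcw] -> 10 lines: yhbs eodbn ubctf bebcw ajewa hhiv jjc ijw uvnjp ouzwk
Hunk 7: at line 4 remove [hhiv,jjc,ijw] add [yipc] -> 8 lines: yhbs eodbn ubctf bebcw ajewa yipc uvnjp ouzwk

Answer: yhbs
eodbn
ubctf
bebcw
ajewa
yipc
uvnjp
ouzwk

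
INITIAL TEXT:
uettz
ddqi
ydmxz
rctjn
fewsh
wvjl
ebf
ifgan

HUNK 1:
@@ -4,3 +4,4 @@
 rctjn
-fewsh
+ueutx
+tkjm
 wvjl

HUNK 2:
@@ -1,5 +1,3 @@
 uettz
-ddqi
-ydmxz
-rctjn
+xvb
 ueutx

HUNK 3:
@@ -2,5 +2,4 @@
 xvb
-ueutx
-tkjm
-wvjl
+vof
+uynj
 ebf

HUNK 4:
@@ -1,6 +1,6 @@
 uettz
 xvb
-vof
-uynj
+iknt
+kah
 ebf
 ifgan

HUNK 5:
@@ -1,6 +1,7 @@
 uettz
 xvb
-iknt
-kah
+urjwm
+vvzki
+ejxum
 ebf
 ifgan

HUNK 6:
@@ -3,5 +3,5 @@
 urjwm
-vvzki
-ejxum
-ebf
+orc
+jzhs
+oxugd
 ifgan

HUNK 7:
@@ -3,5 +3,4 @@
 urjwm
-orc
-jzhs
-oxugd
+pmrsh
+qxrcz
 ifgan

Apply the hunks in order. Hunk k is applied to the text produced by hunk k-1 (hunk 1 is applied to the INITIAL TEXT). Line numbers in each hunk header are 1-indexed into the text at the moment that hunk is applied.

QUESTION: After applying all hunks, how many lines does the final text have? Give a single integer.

Answer: 6

Derivation:
Hunk 1: at line 4 remove [fewsh] add [ueutx,tkjm] -> 9 lines: uettz ddqi ydmxz rctjn ueutx tkjm wvjl ebf ifgan
Hunk 2: at line 1 remove [ddqi,ydmxz,rctjn] add [xvb] -> 7 lines: uettz xvb ueutx tkjm wvjl ebf ifgan
Hunk 3: at line 2 remove [ueutx,tkjm,wvjl] add [vof,uynj] -> 6 lines: uettz xvb vof uynj ebf ifgan
Hunk 4: at line 1 remove [vof,uynj] add [iknt,kah] -> 6 lines: uettz xvb iknt kah ebf ifgan
Hunk 5: at line 1 remove [iknt,kah] add [urjwm,vvzki,ejxum] -> 7 lines: uettz xvb urjwm vvzki ejxum ebf ifgan
Hunk 6: at line 3 remove [vvzki,ejxum,ebf] add [orc,jzhs,oxugd] -> 7 lines: uettz xvb urjwm orc jzhs oxugd ifgan
Hunk 7: at line 3 remove [orc,jzhs,oxugd] add [pmrsh,qxrcz] -> 6 lines: uettz xvb urjwm pmrsh qxrcz ifgan
Final line count: 6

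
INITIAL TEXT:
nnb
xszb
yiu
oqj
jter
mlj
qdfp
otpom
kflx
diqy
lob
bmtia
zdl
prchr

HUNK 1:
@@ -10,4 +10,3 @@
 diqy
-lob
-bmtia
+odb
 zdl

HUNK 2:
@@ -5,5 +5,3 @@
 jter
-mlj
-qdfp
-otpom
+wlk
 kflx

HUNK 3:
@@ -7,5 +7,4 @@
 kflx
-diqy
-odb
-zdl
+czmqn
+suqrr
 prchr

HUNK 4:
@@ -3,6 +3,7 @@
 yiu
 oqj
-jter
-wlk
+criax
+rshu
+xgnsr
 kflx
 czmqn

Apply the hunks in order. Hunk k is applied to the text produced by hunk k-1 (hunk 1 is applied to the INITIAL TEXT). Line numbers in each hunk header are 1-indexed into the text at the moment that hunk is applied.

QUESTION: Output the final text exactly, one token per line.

Answer: nnb
xszb
yiu
oqj
criax
rshu
xgnsr
kflx
czmqn
suqrr
prchr

Derivation:
Hunk 1: at line 10 remove [lob,bmtia] add [odb] -> 13 lines: nnb xszb yiu oqj jter mlj qdfp otpom kflx diqy odb zdl prchr
Hunk 2: at line 5 remove [mlj,qdfp,otpom] add [wlk] -> 11 lines: nnb xszb yiu oqj jter wlk kflx diqy odb zdl prchr
Hunk 3: at line 7 remove [diqy,odb,zdl] add [czmqn,suqrr] -> 10 lines: nnb xszb yiu oqj jter wlk kflx czmqn suqrr prchr
Hunk 4: at line 3 remove [jter,wlk] add [criax,rshu,xgnsr] -> 11 lines: nnb xszb yiu oqj criax rshu xgnsr kflx czmqn suqrr prchr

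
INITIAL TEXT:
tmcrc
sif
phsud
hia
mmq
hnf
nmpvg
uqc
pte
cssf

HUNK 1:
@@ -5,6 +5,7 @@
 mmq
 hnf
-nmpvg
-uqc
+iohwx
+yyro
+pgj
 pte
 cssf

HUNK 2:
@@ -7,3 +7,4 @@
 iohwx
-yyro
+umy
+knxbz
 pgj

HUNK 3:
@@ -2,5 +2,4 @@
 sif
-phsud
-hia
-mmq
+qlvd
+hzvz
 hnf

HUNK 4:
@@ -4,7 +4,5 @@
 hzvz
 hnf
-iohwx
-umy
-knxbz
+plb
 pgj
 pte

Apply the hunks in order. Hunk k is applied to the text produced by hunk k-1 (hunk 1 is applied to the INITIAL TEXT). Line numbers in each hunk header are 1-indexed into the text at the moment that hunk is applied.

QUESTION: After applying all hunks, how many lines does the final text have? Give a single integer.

Hunk 1: at line 5 remove [nmpvg,uqc] add [iohwx,yyro,pgj] -> 11 lines: tmcrc sif phsud hia mmq hnf iohwx yyro pgj pte cssf
Hunk 2: at line 7 remove [yyro] add [umy,knxbz] -> 12 lines: tmcrc sif phsud hia mmq hnf iohwx umy knxbz pgj pte cssf
Hunk 3: at line 2 remove [phsud,hia,mmq] add [qlvd,hzvz] -> 11 lines: tmcrc sif qlvd hzvz hnf iohwx umy knxbz pgj pte cssf
Hunk 4: at line 4 remove [iohwx,umy,knxbz] add [plb] -> 9 lines: tmcrc sif qlvd hzvz hnf plb pgj pte cssf
Final line count: 9

Answer: 9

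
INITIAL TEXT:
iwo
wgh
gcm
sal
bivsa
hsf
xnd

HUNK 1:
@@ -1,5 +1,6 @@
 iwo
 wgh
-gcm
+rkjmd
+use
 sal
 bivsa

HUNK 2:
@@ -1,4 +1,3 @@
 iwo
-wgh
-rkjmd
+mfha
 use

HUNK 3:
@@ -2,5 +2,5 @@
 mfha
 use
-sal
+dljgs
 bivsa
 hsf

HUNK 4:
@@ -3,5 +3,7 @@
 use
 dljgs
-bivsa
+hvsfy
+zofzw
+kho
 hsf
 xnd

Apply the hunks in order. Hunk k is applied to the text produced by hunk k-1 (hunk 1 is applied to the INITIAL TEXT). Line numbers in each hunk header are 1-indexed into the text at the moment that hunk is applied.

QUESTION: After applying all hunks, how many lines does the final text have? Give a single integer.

Answer: 9

Derivation:
Hunk 1: at line 1 remove [gcm] add [rkjmd,use] -> 8 lines: iwo wgh rkjmd use sal bivsa hsf xnd
Hunk 2: at line 1 remove [wgh,rkjmd] add [mfha] -> 7 lines: iwo mfha use sal bivsa hsf xnd
Hunk 3: at line 2 remove [sal] add [dljgs] -> 7 lines: iwo mfha use dljgs bivsa hsf xnd
Hunk 4: at line 3 remove [bivsa] add [hvsfy,zofzw,kho] -> 9 lines: iwo mfha use dljgs hvsfy zofzw kho hsf xnd
Final line count: 9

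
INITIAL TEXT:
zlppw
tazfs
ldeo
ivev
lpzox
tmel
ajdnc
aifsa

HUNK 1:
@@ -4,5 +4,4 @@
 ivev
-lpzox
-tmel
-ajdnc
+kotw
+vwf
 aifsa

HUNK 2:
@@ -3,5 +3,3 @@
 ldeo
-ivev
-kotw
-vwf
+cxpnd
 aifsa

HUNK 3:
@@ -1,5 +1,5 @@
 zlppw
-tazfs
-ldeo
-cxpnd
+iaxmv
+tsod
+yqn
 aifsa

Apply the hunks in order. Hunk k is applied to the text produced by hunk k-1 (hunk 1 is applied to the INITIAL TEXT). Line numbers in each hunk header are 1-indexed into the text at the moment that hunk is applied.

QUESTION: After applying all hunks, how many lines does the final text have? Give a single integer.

Answer: 5

Derivation:
Hunk 1: at line 4 remove [lpzox,tmel,ajdnc] add [kotw,vwf] -> 7 lines: zlppw tazfs ldeo ivev kotw vwf aifsa
Hunk 2: at line 3 remove [ivev,kotw,vwf] add [cxpnd] -> 5 lines: zlppw tazfs ldeo cxpnd aifsa
Hunk 3: at line 1 remove [tazfs,ldeo,cxpnd] add [iaxmv,tsod,yqn] -> 5 lines: zlppw iaxmv tsod yqn aifsa
Final line count: 5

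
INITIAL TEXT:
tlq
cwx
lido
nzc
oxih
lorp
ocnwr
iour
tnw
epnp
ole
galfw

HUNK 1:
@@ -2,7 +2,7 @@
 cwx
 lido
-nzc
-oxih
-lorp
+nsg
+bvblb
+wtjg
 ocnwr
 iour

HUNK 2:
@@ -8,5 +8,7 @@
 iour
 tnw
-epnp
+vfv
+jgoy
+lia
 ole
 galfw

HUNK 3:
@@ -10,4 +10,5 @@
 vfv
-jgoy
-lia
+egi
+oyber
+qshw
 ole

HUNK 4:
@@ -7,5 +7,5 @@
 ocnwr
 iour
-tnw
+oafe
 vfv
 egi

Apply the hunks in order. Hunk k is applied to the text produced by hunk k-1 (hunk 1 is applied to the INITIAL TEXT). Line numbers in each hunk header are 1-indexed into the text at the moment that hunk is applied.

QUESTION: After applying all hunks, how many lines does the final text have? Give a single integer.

Answer: 15

Derivation:
Hunk 1: at line 2 remove [nzc,oxih,lorp] add [nsg,bvblb,wtjg] -> 12 lines: tlq cwx lido nsg bvblb wtjg ocnwr iour tnw epnp ole galfw
Hunk 2: at line 8 remove [epnp] add [vfv,jgoy,lia] -> 14 lines: tlq cwx lido nsg bvblb wtjg ocnwr iour tnw vfv jgoy lia ole galfw
Hunk 3: at line 10 remove [jgoy,lia] add [egi,oyber,qshw] -> 15 lines: tlq cwx lido nsg bvblb wtjg ocnwr iour tnw vfv egi oyber qshw ole galfw
Hunk 4: at line 7 remove [tnw] add [oafe] -> 15 lines: tlq cwx lido nsg bvblb wtjg ocnwr iour oafe vfv egi oyber qshw ole galfw
Final line count: 15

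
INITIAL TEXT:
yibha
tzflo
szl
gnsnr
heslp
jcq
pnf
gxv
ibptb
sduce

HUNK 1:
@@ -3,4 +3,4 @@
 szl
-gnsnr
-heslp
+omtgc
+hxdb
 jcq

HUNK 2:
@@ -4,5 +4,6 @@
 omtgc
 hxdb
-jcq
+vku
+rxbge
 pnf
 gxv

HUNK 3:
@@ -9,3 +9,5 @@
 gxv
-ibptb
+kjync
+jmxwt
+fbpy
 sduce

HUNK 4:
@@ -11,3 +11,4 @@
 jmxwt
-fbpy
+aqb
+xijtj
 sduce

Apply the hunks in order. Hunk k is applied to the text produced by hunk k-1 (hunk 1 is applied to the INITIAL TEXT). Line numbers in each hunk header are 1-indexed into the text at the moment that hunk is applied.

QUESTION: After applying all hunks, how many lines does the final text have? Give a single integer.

Hunk 1: at line 3 remove [gnsnr,heslp] add [omtgc,hxdb] -> 10 lines: yibha tzflo szl omtgc hxdb jcq pnf gxv ibptb sduce
Hunk 2: at line 4 remove [jcq] add [vku,rxbge] -> 11 lines: yibha tzflo szl omtgc hxdb vku rxbge pnf gxv ibptb sduce
Hunk 3: at line 9 remove [ibptb] add [kjync,jmxwt,fbpy] -> 13 lines: yibha tzflo szl omtgc hxdb vku rxbge pnf gxv kjync jmxwt fbpy sduce
Hunk 4: at line 11 remove [fbpy] add [aqb,xijtj] -> 14 lines: yibha tzflo szl omtgc hxdb vku rxbge pnf gxv kjync jmxwt aqb xijtj sduce
Final line count: 14

Answer: 14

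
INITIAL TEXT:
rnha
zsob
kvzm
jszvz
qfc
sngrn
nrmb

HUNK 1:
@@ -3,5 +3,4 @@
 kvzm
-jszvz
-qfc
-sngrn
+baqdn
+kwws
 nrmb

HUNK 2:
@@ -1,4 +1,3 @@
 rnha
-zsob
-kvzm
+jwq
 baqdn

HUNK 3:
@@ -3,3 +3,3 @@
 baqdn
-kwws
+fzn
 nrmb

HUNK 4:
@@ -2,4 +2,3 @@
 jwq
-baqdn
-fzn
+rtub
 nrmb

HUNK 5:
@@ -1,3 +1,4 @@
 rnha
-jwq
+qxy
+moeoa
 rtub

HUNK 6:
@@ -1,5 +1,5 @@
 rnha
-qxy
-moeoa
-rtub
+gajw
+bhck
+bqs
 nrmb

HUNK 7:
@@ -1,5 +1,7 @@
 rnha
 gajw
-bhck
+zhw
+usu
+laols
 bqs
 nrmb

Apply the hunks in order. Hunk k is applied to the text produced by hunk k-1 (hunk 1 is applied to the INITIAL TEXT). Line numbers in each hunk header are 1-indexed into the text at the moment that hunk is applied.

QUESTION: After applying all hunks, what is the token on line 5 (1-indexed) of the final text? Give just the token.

Hunk 1: at line 3 remove [jszvz,qfc,sngrn] add [baqdn,kwws] -> 6 lines: rnha zsob kvzm baqdn kwws nrmb
Hunk 2: at line 1 remove [zsob,kvzm] add [jwq] -> 5 lines: rnha jwq baqdn kwws nrmb
Hunk 3: at line 3 remove [kwws] add [fzn] -> 5 lines: rnha jwq baqdn fzn nrmb
Hunk 4: at line 2 remove [baqdn,fzn] add [rtub] -> 4 lines: rnha jwq rtub nrmb
Hunk 5: at line 1 remove [jwq] add [qxy,moeoa] -> 5 lines: rnha qxy moeoa rtub nrmb
Hunk 6: at line 1 remove [qxy,moeoa,rtub] add [gajw,bhck,bqs] -> 5 lines: rnha gajw bhck bqs nrmb
Hunk 7: at line 1 remove [bhck] add [zhw,usu,laols] -> 7 lines: rnha gajw zhw usu laols bqs nrmb
Final line 5: laols

Answer: laols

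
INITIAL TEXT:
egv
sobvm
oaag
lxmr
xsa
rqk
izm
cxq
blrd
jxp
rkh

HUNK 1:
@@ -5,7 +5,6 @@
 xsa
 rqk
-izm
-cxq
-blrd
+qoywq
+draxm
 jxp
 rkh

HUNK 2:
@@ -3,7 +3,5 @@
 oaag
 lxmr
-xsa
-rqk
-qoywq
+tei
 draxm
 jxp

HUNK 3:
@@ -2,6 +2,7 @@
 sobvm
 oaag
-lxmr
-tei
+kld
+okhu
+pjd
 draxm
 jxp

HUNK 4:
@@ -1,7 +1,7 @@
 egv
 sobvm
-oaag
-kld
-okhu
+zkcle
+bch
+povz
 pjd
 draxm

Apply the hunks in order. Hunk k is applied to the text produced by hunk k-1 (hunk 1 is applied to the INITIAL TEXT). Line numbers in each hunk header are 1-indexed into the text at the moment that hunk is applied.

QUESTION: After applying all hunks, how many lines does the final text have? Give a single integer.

Hunk 1: at line 5 remove [izm,cxq,blrd] add [qoywq,draxm] -> 10 lines: egv sobvm oaag lxmr xsa rqk qoywq draxm jxp rkh
Hunk 2: at line 3 remove [xsa,rqk,qoywq] add [tei] -> 8 lines: egv sobvm oaag lxmr tei draxm jxp rkh
Hunk 3: at line 2 remove [lxmr,tei] add [kld,okhu,pjd] -> 9 lines: egv sobvm oaag kld okhu pjd draxm jxp rkh
Hunk 4: at line 1 remove [oaag,kld,okhu] add [zkcle,bch,povz] -> 9 lines: egv sobvm zkcle bch povz pjd draxm jxp rkh
Final line count: 9

Answer: 9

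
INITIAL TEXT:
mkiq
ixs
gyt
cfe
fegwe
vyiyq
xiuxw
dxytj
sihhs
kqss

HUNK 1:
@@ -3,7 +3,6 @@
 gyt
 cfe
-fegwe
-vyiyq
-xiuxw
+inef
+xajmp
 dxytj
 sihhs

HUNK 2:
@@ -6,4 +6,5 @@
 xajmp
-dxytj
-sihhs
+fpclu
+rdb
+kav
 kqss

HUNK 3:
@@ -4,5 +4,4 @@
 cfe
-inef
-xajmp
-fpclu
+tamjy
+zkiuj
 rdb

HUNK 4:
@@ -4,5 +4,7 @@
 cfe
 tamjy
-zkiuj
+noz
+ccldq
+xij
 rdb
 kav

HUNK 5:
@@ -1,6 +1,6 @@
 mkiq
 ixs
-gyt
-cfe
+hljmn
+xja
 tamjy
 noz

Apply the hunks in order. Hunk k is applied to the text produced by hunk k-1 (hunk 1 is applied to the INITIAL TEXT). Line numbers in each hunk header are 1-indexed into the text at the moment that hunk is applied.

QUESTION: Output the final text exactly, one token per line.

Hunk 1: at line 3 remove [fegwe,vyiyq,xiuxw] add [inef,xajmp] -> 9 lines: mkiq ixs gyt cfe inef xajmp dxytj sihhs kqss
Hunk 2: at line 6 remove [dxytj,sihhs] add [fpclu,rdb,kav] -> 10 lines: mkiq ixs gyt cfe inef xajmp fpclu rdb kav kqss
Hunk 3: at line 4 remove [inef,xajmp,fpclu] add [tamjy,zkiuj] -> 9 lines: mkiq ixs gyt cfe tamjy zkiuj rdb kav kqss
Hunk 4: at line 4 remove [zkiuj] add [noz,ccldq,xij] -> 11 lines: mkiq ixs gyt cfe tamjy noz ccldq xij rdb kav kqss
Hunk 5: at line 1 remove [gyt,cfe] add [hljmn,xja] -> 11 lines: mkiq ixs hljmn xja tamjy noz ccldq xij rdb kav kqss

Answer: mkiq
ixs
hljmn
xja
tamjy
noz
ccldq
xij
rdb
kav
kqss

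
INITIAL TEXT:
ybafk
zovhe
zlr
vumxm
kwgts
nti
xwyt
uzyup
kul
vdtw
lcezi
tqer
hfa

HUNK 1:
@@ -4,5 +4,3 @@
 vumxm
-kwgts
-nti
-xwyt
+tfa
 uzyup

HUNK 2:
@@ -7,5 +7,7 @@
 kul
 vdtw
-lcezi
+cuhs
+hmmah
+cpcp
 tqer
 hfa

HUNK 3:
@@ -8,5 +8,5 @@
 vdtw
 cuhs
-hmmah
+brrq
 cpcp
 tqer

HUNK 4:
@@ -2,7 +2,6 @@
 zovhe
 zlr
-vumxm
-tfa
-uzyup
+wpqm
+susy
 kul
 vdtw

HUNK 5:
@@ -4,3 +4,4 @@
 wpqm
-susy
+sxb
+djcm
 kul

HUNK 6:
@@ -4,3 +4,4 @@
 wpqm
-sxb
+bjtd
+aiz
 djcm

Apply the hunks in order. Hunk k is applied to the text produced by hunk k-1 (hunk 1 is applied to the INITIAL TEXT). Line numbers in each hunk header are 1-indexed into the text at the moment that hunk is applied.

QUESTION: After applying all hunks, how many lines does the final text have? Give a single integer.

Answer: 14

Derivation:
Hunk 1: at line 4 remove [kwgts,nti,xwyt] add [tfa] -> 11 lines: ybafk zovhe zlr vumxm tfa uzyup kul vdtw lcezi tqer hfa
Hunk 2: at line 7 remove [lcezi] add [cuhs,hmmah,cpcp] -> 13 lines: ybafk zovhe zlr vumxm tfa uzyup kul vdtw cuhs hmmah cpcp tqer hfa
Hunk 3: at line 8 remove [hmmah] add [brrq] -> 13 lines: ybafk zovhe zlr vumxm tfa uzyup kul vdtw cuhs brrq cpcp tqer hfa
Hunk 4: at line 2 remove [vumxm,tfa,uzyup] add [wpqm,susy] -> 12 lines: ybafk zovhe zlr wpqm susy kul vdtw cuhs brrq cpcp tqer hfa
Hunk 5: at line 4 remove [susy] add [sxb,djcm] -> 13 lines: ybafk zovhe zlr wpqm sxb djcm kul vdtw cuhs brrq cpcp tqer hfa
Hunk 6: at line 4 remove [sxb] add [bjtd,aiz] -> 14 lines: ybafk zovhe zlr wpqm bjtd aiz djcm kul vdtw cuhs brrq cpcp tqer hfa
Final line count: 14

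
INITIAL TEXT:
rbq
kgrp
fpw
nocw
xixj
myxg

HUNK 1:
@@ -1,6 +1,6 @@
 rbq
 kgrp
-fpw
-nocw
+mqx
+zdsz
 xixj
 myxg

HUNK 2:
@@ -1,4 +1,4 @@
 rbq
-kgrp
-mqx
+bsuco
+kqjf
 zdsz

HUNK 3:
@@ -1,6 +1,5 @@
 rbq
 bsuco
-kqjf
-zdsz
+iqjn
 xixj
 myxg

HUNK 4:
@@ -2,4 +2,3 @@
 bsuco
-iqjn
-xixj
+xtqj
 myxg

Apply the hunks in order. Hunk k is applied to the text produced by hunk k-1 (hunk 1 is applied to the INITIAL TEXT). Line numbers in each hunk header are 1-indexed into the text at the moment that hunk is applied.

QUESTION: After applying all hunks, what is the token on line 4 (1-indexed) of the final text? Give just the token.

Answer: myxg

Derivation:
Hunk 1: at line 1 remove [fpw,nocw] add [mqx,zdsz] -> 6 lines: rbq kgrp mqx zdsz xixj myxg
Hunk 2: at line 1 remove [kgrp,mqx] add [bsuco,kqjf] -> 6 lines: rbq bsuco kqjf zdsz xixj myxg
Hunk 3: at line 1 remove [kqjf,zdsz] add [iqjn] -> 5 lines: rbq bsuco iqjn xixj myxg
Hunk 4: at line 2 remove [iqjn,xixj] add [xtqj] -> 4 lines: rbq bsuco xtqj myxg
Final line 4: myxg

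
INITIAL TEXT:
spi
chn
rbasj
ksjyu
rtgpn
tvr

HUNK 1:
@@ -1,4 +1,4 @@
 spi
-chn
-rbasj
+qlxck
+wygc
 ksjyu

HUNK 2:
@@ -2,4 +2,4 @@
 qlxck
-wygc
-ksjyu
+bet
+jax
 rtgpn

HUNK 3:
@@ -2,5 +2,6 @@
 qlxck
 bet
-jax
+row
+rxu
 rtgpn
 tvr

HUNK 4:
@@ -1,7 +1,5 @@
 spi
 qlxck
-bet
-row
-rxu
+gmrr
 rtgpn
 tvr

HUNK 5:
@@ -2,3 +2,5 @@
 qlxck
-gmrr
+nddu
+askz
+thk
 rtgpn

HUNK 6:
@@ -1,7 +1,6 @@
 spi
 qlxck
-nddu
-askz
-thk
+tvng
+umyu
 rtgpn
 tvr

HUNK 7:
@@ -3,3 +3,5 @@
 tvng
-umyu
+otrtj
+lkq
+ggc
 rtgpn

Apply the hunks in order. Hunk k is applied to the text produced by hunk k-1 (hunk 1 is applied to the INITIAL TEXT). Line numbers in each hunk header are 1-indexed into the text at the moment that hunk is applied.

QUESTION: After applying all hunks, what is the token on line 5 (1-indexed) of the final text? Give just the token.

Hunk 1: at line 1 remove [chn,rbasj] add [qlxck,wygc] -> 6 lines: spi qlxck wygc ksjyu rtgpn tvr
Hunk 2: at line 2 remove [wygc,ksjyu] add [bet,jax] -> 6 lines: spi qlxck bet jax rtgpn tvr
Hunk 3: at line 2 remove [jax] add [row,rxu] -> 7 lines: spi qlxck bet row rxu rtgpn tvr
Hunk 4: at line 1 remove [bet,row,rxu] add [gmrr] -> 5 lines: spi qlxck gmrr rtgpn tvr
Hunk 5: at line 2 remove [gmrr] add [nddu,askz,thk] -> 7 lines: spi qlxck nddu askz thk rtgpn tvr
Hunk 6: at line 1 remove [nddu,askz,thk] add [tvng,umyu] -> 6 lines: spi qlxck tvng umyu rtgpn tvr
Hunk 7: at line 3 remove [umyu] add [otrtj,lkq,ggc] -> 8 lines: spi qlxck tvng otrtj lkq ggc rtgpn tvr
Final line 5: lkq

Answer: lkq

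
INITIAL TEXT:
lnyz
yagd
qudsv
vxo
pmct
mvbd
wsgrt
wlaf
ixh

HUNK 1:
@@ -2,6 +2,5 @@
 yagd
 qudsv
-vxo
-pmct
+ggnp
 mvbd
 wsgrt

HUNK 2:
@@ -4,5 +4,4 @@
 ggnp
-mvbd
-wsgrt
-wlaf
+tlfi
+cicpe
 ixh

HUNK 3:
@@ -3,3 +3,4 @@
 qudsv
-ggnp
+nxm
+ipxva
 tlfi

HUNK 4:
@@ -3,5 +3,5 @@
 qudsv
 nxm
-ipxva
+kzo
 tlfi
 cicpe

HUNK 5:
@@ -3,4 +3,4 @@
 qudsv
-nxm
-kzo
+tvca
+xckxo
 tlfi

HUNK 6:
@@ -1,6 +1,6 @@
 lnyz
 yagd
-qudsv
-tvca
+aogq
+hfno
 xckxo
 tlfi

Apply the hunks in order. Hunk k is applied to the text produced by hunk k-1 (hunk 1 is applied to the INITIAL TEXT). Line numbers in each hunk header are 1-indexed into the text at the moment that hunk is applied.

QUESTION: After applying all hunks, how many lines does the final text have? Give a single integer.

Answer: 8

Derivation:
Hunk 1: at line 2 remove [vxo,pmct] add [ggnp] -> 8 lines: lnyz yagd qudsv ggnp mvbd wsgrt wlaf ixh
Hunk 2: at line 4 remove [mvbd,wsgrt,wlaf] add [tlfi,cicpe] -> 7 lines: lnyz yagd qudsv ggnp tlfi cicpe ixh
Hunk 3: at line 3 remove [ggnp] add [nxm,ipxva] -> 8 lines: lnyz yagd qudsv nxm ipxva tlfi cicpe ixh
Hunk 4: at line 3 remove [ipxva] add [kzo] -> 8 lines: lnyz yagd qudsv nxm kzo tlfi cicpe ixh
Hunk 5: at line 3 remove [nxm,kzo] add [tvca,xckxo] -> 8 lines: lnyz yagd qudsv tvca xckxo tlfi cicpe ixh
Hunk 6: at line 1 remove [qudsv,tvca] add [aogq,hfno] -> 8 lines: lnyz yagd aogq hfno xckxo tlfi cicpe ixh
Final line count: 8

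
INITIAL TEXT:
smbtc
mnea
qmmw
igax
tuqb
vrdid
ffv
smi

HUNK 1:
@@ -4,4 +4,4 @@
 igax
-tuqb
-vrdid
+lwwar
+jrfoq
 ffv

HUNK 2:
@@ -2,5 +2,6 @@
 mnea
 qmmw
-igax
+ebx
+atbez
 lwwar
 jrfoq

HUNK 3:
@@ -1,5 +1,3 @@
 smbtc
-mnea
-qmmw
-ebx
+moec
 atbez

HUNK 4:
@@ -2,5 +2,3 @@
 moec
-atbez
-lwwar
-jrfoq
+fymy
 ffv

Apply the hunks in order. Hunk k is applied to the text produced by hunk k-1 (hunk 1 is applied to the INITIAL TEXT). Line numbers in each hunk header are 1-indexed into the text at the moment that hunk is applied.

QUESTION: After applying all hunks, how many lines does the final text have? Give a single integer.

Hunk 1: at line 4 remove [tuqb,vrdid] add [lwwar,jrfoq] -> 8 lines: smbtc mnea qmmw igax lwwar jrfoq ffv smi
Hunk 2: at line 2 remove [igax] add [ebx,atbez] -> 9 lines: smbtc mnea qmmw ebx atbez lwwar jrfoq ffv smi
Hunk 3: at line 1 remove [mnea,qmmw,ebx] add [moec] -> 7 lines: smbtc moec atbez lwwar jrfoq ffv smi
Hunk 4: at line 2 remove [atbez,lwwar,jrfoq] add [fymy] -> 5 lines: smbtc moec fymy ffv smi
Final line count: 5

Answer: 5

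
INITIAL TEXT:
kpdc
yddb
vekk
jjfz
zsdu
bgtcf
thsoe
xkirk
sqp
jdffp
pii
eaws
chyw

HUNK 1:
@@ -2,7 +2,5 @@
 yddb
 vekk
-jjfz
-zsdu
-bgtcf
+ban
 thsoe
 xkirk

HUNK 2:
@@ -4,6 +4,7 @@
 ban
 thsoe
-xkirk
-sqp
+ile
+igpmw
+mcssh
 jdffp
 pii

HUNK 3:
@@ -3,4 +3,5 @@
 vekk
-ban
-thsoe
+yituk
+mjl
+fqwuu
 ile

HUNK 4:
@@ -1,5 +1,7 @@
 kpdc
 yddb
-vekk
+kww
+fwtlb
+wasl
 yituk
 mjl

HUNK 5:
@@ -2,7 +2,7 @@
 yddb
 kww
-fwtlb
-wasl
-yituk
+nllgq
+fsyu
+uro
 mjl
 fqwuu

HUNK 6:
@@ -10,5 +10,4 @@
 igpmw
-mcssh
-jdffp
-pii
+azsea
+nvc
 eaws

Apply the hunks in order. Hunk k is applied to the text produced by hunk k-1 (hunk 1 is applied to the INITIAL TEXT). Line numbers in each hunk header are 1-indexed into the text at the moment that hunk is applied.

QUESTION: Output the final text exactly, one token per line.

Answer: kpdc
yddb
kww
nllgq
fsyu
uro
mjl
fqwuu
ile
igpmw
azsea
nvc
eaws
chyw

Derivation:
Hunk 1: at line 2 remove [jjfz,zsdu,bgtcf] add [ban] -> 11 lines: kpdc yddb vekk ban thsoe xkirk sqp jdffp pii eaws chyw
Hunk 2: at line 4 remove [xkirk,sqp] add [ile,igpmw,mcssh] -> 12 lines: kpdc yddb vekk ban thsoe ile igpmw mcssh jdffp pii eaws chyw
Hunk 3: at line 3 remove [ban,thsoe] add [yituk,mjl,fqwuu] -> 13 lines: kpdc yddb vekk yituk mjl fqwuu ile igpmw mcssh jdffp pii eaws chyw
Hunk 4: at line 1 remove [vekk] add [kww,fwtlb,wasl] -> 15 lines: kpdc yddb kww fwtlb wasl yituk mjl fqwuu ile igpmw mcssh jdffp pii eaws chyw
Hunk 5: at line 2 remove [fwtlb,wasl,yituk] add [nllgq,fsyu,uro] -> 15 lines: kpdc yddb kww nllgq fsyu uro mjl fqwuu ile igpmw mcssh jdffp pii eaws chyw
Hunk 6: at line 10 remove [mcssh,jdffp,pii] add [azsea,nvc] -> 14 lines: kpdc yddb kww nllgq fsyu uro mjl fqwuu ile igpmw azsea nvc eaws chyw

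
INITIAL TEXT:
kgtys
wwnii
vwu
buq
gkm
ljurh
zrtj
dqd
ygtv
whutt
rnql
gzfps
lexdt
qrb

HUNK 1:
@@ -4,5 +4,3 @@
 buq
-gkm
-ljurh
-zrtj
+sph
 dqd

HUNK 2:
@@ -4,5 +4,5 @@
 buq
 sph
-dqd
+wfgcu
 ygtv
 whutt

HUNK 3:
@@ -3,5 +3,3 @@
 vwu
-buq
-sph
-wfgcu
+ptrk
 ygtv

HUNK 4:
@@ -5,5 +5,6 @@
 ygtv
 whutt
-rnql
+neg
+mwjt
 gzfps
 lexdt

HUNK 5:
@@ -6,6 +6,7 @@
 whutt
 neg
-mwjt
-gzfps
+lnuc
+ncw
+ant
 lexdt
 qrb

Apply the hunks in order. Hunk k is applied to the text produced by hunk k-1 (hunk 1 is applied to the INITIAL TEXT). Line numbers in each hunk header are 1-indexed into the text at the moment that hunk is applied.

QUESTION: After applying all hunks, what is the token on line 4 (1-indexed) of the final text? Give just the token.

Answer: ptrk

Derivation:
Hunk 1: at line 4 remove [gkm,ljurh,zrtj] add [sph] -> 12 lines: kgtys wwnii vwu buq sph dqd ygtv whutt rnql gzfps lexdt qrb
Hunk 2: at line 4 remove [dqd] add [wfgcu] -> 12 lines: kgtys wwnii vwu buq sph wfgcu ygtv whutt rnql gzfps lexdt qrb
Hunk 3: at line 3 remove [buq,sph,wfgcu] add [ptrk] -> 10 lines: kgtys wwnii vwu ptrk ygtv whutt rnql gzfps lexdt qrb
Hunk 4: at line 5 remove [rnql] add [neg,mwjt] -> 11 lines: kgtys wwnii vwu ptrk ygtv whutt neg mwjt gzfps lexdt qrb
Hunk 5: at line 6 remove [mwjt,gzfps] add [lnuc,ncw,ant] -> 12 lines: kgtys wwnii vwu ptrk ygtv whutt neg lnuc ncw ant lexdt qrb
Final line 4: ptrk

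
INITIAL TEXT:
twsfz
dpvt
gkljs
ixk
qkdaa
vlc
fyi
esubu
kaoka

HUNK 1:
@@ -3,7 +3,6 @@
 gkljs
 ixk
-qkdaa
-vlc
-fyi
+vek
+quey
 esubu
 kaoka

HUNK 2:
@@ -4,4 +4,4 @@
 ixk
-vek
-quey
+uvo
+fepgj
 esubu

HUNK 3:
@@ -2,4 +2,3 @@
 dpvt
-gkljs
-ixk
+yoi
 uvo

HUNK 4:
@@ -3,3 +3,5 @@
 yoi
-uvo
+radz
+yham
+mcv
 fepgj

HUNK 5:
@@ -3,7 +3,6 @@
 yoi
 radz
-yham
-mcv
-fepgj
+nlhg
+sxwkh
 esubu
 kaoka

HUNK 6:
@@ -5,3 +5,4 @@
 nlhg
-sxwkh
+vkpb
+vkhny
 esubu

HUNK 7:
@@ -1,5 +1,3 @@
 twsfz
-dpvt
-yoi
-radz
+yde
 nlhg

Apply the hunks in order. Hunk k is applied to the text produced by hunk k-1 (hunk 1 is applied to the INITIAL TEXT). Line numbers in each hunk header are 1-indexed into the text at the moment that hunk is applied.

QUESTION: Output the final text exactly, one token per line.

Hunk 1: at line 3 remove [qkdaa,vlc,fyi] add [vek,quey] -> 8 lines: twsfz dpvt gkljs ixk vek quey esubu kaoka
Hunk 2: at line 4 remove [vek,quey] add [uvo,fepgj] -> 8 lines: twsfz dpvt gkljs ixk uvo fepgj esubu kaoka
Hunk 3: at line 2 remove [gkljs,ixk] add [yoi] -> 7 lines: twsfz dpvt yoi uvo fepgj esubu kaoka
Hunk 4: at line 3 remove [uvo] add [radz,yham,mcv] -> 9 lines: twsfz dpvt yoi radz yham mcv fepgj esubu kaoka
Hunk 5: at line 3 remove [yham,mcv,fepgj] add [nlhg,sxwkh] -> 8 lines: twsfz dpvt yoi radz nlhg sxwkh esubu kaoka
Hunk 6: at line 5 remove [sxwkh] add [vkpb,vkhny] -> 9 lines: twsfz dpvt yoi radz nlhg vkpb vkhny esubu kaoka
Hunk 7: at line 1 remove [dpvt,yoi,radz] add [yde] -> 7 lines: twsfz yde nlhg vkpb vkhny esubu kaoka

Answer: twsfz
yde
nlhg
vkpb
vkhny
esubu
kaoka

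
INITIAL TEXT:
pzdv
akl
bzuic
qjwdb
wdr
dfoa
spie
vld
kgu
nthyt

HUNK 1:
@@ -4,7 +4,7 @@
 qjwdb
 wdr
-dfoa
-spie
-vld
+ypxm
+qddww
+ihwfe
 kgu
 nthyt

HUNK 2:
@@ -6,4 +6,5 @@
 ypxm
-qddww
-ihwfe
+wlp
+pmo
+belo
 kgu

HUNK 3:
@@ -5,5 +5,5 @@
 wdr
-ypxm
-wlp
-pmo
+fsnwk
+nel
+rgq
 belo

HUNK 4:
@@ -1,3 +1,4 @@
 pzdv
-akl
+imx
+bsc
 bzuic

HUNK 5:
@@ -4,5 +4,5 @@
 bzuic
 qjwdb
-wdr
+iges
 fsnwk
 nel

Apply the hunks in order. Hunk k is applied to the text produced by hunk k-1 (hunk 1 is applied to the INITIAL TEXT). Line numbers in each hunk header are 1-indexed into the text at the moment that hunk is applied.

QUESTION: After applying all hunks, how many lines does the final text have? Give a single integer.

Answer: 12

Derivation:
Hunk 1: at line 4 remove [dfoa,spie,vld] add [ypxm,qddww,ihwfe] -> 10 lines: pzdv akl bzuic qjwdb wdr ypxm qddww ihwfe kgu nthyt
Hunk 2: at line 6 remove [qddww,ihwfe] add [wlp,pmo,belo] -> 11 lines: pzdv akl bzuic qjwdb wdr ypxm wlp pmo belo kgu nthyt
Hunk 3: at line 5 remove [ypxm,wlp,pmo] add [fsnwk,nel,rgq] -> 11 lines: pzdv akl bzuic qjwdb wdr fsnwk nel rgq belo kgu nthyt
Hunk 4: at line 1 remove [akl] add [imx,bsc] -> 12 lines: pzdv imx bsc bzuic qjwdb wdr fsnwk nel rgq belo kgu nthyt
Hunk 5: at line 4 remove [wdr] add [iges] -> 12 lines: pzdv imx bsc bzuic qjwdb iges fsnwk nel rgq belo kgu nthyt
Final line count: 12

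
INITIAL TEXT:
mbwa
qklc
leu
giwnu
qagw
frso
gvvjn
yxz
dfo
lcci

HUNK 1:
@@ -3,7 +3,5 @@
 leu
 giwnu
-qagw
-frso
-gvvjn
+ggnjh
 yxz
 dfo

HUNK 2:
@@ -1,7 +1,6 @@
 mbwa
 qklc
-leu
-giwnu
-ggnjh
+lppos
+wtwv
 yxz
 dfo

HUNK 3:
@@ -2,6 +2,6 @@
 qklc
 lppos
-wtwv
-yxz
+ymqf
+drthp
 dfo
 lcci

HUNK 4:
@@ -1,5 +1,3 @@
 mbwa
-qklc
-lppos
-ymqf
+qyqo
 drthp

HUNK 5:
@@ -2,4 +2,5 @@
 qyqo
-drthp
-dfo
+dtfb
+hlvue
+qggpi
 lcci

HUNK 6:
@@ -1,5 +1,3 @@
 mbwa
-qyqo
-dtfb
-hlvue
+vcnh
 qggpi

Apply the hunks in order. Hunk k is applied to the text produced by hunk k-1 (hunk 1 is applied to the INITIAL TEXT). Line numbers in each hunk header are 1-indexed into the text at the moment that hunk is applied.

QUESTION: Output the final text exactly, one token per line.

Hunk 1: at line 3 remove [qagw,frso,gvvjn] add [ggnjh] -> 8 lines: mbwa qklc leu giwnu ggnjh yxz dfo lcci
Hunk 2: at line 1 remove [leu,giwnu,ggnjh] add [lppos,wtwv] -> 7 lines: mbwa qklc lppos wtwv yxz dfo lcci
Hunk 3: at line 2 remove [wtwv,yxz] add [ymqf,drthp] -> 7 lines: mbwa qklc lppos ymqf drthp dfo lcci
Hunk 4: at line 1 remove [qklc,lppos,ymqf] add [qyqo] -> 5 lines: mbwa qyqo drthp dfo lcci
Hunk 5: at line 2 remove [drthp,dfo] add [dtfb,hlvue,qggpi] -> 6 lines: mbwa qyqo dtfb hlvue qggpi lcci
Hunk 6: at line 1 remove [qyqo,dtfb,hlvue] add [vcnh] -> 4 lines: mbwa vcnh qggpi lcci

Answer: mbwa
vcnh
qggpi
lcci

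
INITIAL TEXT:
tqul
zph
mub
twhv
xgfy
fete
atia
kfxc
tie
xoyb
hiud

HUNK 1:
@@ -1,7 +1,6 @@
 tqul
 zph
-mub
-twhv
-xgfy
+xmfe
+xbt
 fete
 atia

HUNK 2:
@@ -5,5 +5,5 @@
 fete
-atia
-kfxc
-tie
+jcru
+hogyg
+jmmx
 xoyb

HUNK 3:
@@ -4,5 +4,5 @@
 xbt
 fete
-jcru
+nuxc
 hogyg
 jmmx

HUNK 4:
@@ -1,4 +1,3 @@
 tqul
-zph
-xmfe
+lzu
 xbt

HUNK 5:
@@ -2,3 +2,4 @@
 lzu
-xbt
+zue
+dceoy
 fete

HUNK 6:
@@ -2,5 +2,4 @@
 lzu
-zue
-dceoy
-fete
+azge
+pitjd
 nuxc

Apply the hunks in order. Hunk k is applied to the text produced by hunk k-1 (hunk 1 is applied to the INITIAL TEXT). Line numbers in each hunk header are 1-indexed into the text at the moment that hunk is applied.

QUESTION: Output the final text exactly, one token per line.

Answer: tqul
lzu
azge
pitjd
nuxc
hogyg
jmmx
xoyb
hiud

Derivation:
Hunk 1: at line 1 remove [mub,twhv,xgfy] add [xmfe,xbt] -> 10 lines: tqul zph xmfe xbt fete atia kfxc tie xoyb hiud
Hunk 2: at line 5 remove [atia,kfxc,tie] add [jcru,hogyg,jmmx] -> 10 lines: tqul zph xmfe xbt fete jcru hogyg jmmx xoyb hiud
Hunk 3: at line 4 remove [jcru] add [nuxc] -> 10 lines: tqul zph xmfe xbt fete nuxc hogyg jmmx xoyb hiud
Hunk 4: at line 1 remove [zph,xmfe] add [lzu] -> 9 lines: tqul lzu xbt fete nuxc hogyg jmmx xoyb hiud
Hunk 5: at line 2 remove [xbt] add [zue,dceoy] -> 10 lines: tqul lzu zue dceoy fete nuxc hogyg jmmx xoyb hiud
Hunk 6: at line 2 remove [zue,dceoy,fete] add [azge,pitjd] -> 9 lines: tqul lzu azge pitjd nuxc hogyg jmmx xoyb hiud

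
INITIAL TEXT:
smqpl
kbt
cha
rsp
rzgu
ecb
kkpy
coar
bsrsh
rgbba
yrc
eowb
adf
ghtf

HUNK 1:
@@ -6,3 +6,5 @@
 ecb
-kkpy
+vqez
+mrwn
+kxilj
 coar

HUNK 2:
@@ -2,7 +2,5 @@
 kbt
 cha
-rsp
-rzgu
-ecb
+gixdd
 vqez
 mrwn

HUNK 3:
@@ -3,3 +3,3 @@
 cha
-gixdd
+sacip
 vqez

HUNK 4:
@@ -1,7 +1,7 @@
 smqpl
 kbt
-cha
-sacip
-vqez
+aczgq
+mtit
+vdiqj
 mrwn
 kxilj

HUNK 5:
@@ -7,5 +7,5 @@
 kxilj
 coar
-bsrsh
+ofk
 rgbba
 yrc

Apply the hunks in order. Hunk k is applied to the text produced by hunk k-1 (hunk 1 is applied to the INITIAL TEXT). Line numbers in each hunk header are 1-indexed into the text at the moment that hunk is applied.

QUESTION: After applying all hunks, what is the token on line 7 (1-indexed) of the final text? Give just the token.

Hunk 1: at line 6 remove [kkpy] add [vqez,mrwn,kxilj] -> 16 lines: smqpl kbt cha rsp rzgu ecb vqez mrwn kxilj coar bsrsh rgbba yrc eowb adf ghtf
Hunk 2: at line 2 remove [rsp,rzgu,ecb] add [gixdd] -> 14 lines: smqpl kbt cha gixdd vqez mrwn kxilj coar bsrsh rgbba yrc eowb adf ghtf
Hunk 3: at line 3 remove [gixdd] add [sacip] -> 14 lines: smqpl kbt cha sacip vqez mrwn kxilj coar bsrsh rgbba yrc eowb adf ghtf
Hunk 4: at line 1 remove [cha,sacip,vqez] add [aczgq,mtit,vdiqj] -> 14 lines: smqpl kbt aczgq mtit vdiqj mrwn kxilj coar bsrsh rgbba yrc eowb adf ghtf
Hunk 5: at line 7 remove [bsrsh] add [ofk] -> 14 lines: smqpl kbt aczgq mtit vdiqj mrwn kxilj coar ofk rgbba yrc eowb adf ghtf
Final line 7: kxilj

Answer: kxilj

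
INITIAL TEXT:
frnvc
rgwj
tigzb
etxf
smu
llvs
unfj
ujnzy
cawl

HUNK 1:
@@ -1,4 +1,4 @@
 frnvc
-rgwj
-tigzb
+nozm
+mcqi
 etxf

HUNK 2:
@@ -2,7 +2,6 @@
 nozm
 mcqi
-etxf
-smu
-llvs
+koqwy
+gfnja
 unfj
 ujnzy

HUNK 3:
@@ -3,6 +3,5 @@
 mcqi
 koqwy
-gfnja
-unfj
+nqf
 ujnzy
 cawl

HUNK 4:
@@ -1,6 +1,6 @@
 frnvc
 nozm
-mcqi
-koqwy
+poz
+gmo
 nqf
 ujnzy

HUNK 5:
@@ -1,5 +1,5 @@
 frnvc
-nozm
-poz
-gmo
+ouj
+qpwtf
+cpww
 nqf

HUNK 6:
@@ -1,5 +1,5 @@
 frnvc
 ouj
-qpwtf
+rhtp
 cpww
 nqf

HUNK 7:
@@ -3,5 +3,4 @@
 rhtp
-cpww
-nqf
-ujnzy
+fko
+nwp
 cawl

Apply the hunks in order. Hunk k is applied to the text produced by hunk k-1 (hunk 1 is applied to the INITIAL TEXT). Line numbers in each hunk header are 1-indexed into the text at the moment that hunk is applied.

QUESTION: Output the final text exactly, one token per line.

Answer: frnvc
ouj
rhtp
fko
nwp
cawl

Derivation:
Hunk 1: at line 1 remove [rgwj,tigzb] add [nozm,mcqi] -> 9 lines: frnvc nozm mcqi etxf smu llvs unfj ujnzy cawl
Hunk 2: at line 2 remove [etxf,smu,llvs] add [koqwy,gfnja] -> 8 lines: frnvc nozm mcqi koqwy gfnja unfj ujnzy cawl
Hunk 3: at line 3 remove [gfnja,unfj] add [nqf] -> 7 lines: frnvc nozm mcqi koqwy nqf ujnzy cawl
Hunk 4: at line 1 remove [mcqi,koqwy] add [poz,gmo] -> 7 lines: frnvc nozm poz gmo nqf ujnzy cawl
Hunk 5: at line 1 remove [nozm,poz,gmo] add [ouj,qpwtf,cpww] -> 7 lines: frnvc ouj qpwtf cpww nqf ujnzy cawl
Hunk 6: at line 1 remove [qpwtf] add [rhtp] -> 7 lines: frnvc ouj rhtp cpww nqf ujnzy cawl
Hunk 7: at line 3 remove [cpww,nqf,ujnzy] add [fko,nwp] -> 6 lines: frnvc ouj rhtp fko nwp cawl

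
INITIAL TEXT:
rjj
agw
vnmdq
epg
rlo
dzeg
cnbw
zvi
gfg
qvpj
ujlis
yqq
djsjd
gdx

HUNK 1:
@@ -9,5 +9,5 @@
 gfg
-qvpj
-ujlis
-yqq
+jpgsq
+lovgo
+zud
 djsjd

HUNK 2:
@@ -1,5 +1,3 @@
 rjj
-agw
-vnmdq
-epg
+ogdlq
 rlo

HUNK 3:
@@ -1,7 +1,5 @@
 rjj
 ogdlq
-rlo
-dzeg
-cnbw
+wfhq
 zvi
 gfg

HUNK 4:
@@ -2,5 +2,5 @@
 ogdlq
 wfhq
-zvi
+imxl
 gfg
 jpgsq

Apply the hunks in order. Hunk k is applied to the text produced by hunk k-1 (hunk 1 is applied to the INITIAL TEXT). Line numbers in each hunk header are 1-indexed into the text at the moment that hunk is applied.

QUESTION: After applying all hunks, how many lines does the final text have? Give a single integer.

Answer: 10

Derivation:
Hunk 1: at line 9 remove [qvpj,ujlis,yqq] add [jpgsq,lovgo,zud] -> 14 lines: rjj agw vnmdq epg rlo dzeg cnbw zvi gfg jpgsq lovgo zud djsjd gdx
Hunk 2: at line 1 remove [agw,vnmdq,epg] add [ogdlq] -> 12 lines: rjj ogdlq rlo dzeg cnbw zvi gfg jpgsq lovgo zud djsjd gdx
Hunk 3: at line 1 remove [rlo,dzeg,cnbw] add [wfhq] -> 10 lines: rjj ogdlq wfhq zvi gfg jpgsq lovgo zud djsjd gdx
Hunk 4: at line 2 remove [zvi] add [imxl] -> 10 lines: rjj ogdlq wfhq imxl gfg jpgsq lovgo zud djsjd gdx
Final line count: 10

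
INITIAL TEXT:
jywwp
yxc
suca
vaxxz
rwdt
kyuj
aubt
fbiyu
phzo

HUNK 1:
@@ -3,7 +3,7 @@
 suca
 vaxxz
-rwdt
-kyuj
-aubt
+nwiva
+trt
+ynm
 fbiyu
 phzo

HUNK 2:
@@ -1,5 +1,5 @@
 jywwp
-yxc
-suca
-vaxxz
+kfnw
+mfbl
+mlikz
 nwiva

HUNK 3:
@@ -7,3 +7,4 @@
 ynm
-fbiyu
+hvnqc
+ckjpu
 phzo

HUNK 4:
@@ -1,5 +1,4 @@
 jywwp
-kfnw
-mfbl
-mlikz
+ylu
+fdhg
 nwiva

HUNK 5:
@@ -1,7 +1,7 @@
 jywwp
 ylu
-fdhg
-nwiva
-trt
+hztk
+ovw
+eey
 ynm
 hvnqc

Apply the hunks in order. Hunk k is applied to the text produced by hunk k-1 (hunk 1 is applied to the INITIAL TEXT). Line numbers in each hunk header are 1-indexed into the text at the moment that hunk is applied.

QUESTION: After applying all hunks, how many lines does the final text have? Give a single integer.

Answer: 9

Derivation:
Hunk 1: at line 3 remove [rwdt,kyuj,aubt] add [nwiva,trt,ynm] -> 9 lines: jywwp yxc suca vaxxz nwiva trt ynm fbiyu phzo
Hunk 2: at line 1 remove [yxc,suca,vaxxz] add [kfnw,mfbl,mlikz] -> 9 lines: jywwp kfnw mfbl mlikz nwiva trt ynm fbiyu phzo
Hunk 3: at line 7 remove [fbiyu] add [hvnqc,ckjpu] -> 10 lines: jywwp kfnw mfbl mlikz nwiva trt ynm hvnqc ckjpu phzo
Hunk 4: at line 1 remove [kfnw,mfbl,mlikz] add [ylu,fdhg] -> 9 lines: jywwp ylu fdhg nwiva trt ynm hvnqc ckjpu phzo
Hunk 5: at line 1 remove [fdhg,nwiva,trt] add [hztk,ovw,eey] -> 9 lines: jywwp ylu hztk ovw eey ynm hvnqc ckjpu phzo
Final line count: 9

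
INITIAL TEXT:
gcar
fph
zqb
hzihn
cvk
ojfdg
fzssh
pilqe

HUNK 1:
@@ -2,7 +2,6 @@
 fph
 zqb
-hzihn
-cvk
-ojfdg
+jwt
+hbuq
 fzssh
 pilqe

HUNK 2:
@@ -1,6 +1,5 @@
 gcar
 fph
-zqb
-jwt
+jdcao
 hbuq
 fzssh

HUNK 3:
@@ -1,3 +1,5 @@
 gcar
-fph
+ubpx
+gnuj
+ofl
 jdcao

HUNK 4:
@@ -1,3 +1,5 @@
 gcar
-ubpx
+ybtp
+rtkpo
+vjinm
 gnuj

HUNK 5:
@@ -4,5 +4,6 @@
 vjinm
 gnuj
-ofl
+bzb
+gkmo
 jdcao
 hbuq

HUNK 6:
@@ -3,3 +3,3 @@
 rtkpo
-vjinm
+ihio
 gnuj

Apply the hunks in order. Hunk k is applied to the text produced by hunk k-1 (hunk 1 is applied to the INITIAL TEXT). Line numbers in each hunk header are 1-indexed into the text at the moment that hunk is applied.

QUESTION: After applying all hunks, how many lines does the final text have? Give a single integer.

Answer: 11

Derivation:
Hunk 1: at line 2 remove [hzihn,cvk,ojfdg] add [jwt,hbuq] -> 7 lines: gcar fph zqb jwt hbuq fzssh pilqe
Hunk 2: at line 1 remove [zqb,jwt] add [jdcao] -> 6 lines: gcar fph jdcao hbuq fzssh pilqe
Hunk 3: at line 1 remove [fph] add [ubpx,gnuj,ofl] -> 8 lines: gcar ubpx gnuj ofl jdcao hbuq fzssh pilqe
Hunk 4: at line 1 remove [ubpx] add [ybtp,rtkpo,vjinm] -> 10 lines: gcar ybtp rtkpo vjinm gnuj ofl jdcao hbuq fzssh pilqe
Hunk 5: at line 4 remove [ofl] add [bzb,gkmo] -> 11 lines: gcar ybtp rtkpo vjinm gnuj bzb gkmo jdcao hbuq fzssh pilqe
Hunk 6: at line 3 remove [vjinm] add [ihio] -> 11 lines: gcar ybtp rtkpo ihio gnuj bzb gkmo jdcao hbuq fzssh pilqe
Final line count: 11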